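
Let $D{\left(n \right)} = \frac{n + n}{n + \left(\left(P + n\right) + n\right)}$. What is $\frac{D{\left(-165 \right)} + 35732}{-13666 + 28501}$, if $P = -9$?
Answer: $\frac{3001543}{1246140} \approx 2.4087$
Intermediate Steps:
$D{\left(n \right)} = \frac{2 n}{-9 + 3 n}$ ($D{\left(n \right)} = \frac{n + n}{n + \left(\left(-9 + n\right) + n\right)} = \frac{2 n}{n + \left(-9 + 2 n\right)} = \frac{2 n}{-9 + 3 n}$)
$\frac{D{\left(-165 \right)} + 35732}{-13666 + 28501} = \frac{\frac{2}{3} \left(-165\right) \frac{1}{-3 - 165} + 35732}{-13666 + 28501} = \frac{\frac{2}{3} \left(-165\right) \frac{1}{-168} + 35732}{14835} = \left(\frac{2}{3} \left(-165\right) \left(- \frac{1}{168}\right) + 35732\right) \frac{1}{14835} = \left(\frac{55}{84} + 35732\right) \frac{1}{14835} = \frac{3001543}{84} \cdot \frac{1}{14835} = \frac{3001543}{1246140}$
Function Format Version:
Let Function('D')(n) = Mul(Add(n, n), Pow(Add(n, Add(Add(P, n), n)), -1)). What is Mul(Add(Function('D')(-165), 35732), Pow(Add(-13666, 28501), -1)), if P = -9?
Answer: Rational(3001543, 1246140) ≈ 2.4087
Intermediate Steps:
Function('D')(n) = Mul(2, n, Pow(Add(-9, Mul(3, n)), -1)) (Function('D')(n) = Mul(Add(n, n), Pow(Add(n, Add(Add(-9, n), n)), -1)) = Mul(Mul(2, n), Pow(Add(n, Add(-9, Mul(2, n))), -1)) = Mul(Mul(2, n), Pow(Add(-9, Mul(3, n)), -1)) = Mul(2, n, Pow(Add(-9, Mul(3, n)), -1)))
Mul(Add(Function('D')(-165), 35732), Pow(Add(-13666, 28501), -1)) = Mul(Add(Mul(Rational(2, 3), -165, Pow(Add(-3, -165), -1)), 35732), Pow(Add(-13666, 28501), -1)) = Mul(Add(Mul(Rational(2, 3), -165, Pow(-168, -1)), 35732), Pow(14835, -1)) = Mul(Add(Mul(Rational(2, 3), -165, Rational(-1, 168)), 35732), Rational(1, 14835)) = Mul(Add(Rational(55, 84), 35732), Rational(1, 14835)) = Mul(Rational(3001543, 84), Rational(1, 14835)) = Rational(3001543, 1246140)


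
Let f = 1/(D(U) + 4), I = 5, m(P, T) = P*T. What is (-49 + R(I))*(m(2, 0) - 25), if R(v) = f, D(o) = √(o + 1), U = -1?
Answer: 4875/4 ≈ 1218.8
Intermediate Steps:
D(o) = √(1 + o)
f = ¼ (f = 1/(√(1 - 1) + 4) = 1/(√0 + 4) = 1/(0 + 4) = 1/4 = ¼ ≈ 0.25000)
R(v) = ¼
(-49 + R(I))*(m(2, 0) - 25) = (-49 + ¼)*(2*0 - 25) = -195*(0 - 25)/4 = -195/4*(-25) = 4875/4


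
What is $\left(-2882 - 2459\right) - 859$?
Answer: $-6200$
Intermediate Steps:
$\left(-2882 - 2459\right) - 859 = -5341 - 859 = -6200$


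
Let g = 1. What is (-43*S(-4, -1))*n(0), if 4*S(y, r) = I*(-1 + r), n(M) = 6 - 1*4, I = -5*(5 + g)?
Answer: -1290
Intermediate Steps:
I = -30 (I = -5*(5 + 1) = -5*6 = -30)
n(M) = 2 (n(M) = 6 - 4 = 2)
S(y, r) = 15/2 - 15*r/2 (S(y, r) = (-30*(-1 + r))/4 = (30 - 30*r)/4 = 15/2 - 15*r/2)
(-43*S(-4, -1))*n(0) = -43*(15/2 - 15/2*(-1))*2 = -43*(15/2 + 15/2)*2 = -43*15*2 = -645*2 = -1290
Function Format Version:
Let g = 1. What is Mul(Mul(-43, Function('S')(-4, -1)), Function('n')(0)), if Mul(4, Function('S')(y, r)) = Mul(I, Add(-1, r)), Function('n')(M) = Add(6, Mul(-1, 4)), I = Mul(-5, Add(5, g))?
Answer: -1290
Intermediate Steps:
I = -30 (I = Mul(-5, Add(5, 1)) = Mul(-5, 6) = -30)
Function('n')(M) = 2 (Function('n')(M) = Add(6, -4) = 2)
Function('S')(y, r) = Add(Rational(15, 2), Mul(Rational(-15, 2), r)) (Function('S')(y, r) = Mul(Rational(1, 4), Mul(-30, Add(-1, r))) = Mul(Rational(1, 4), Add(30, Mul(-30, r))) = Add(Rational(15, 2), Mul(Rational(-15, 2), r)))
Mul(Mul(-43, Function('S')(-4, -1)), Function('n')(0)) = Mul(Mul(-43, Add(Rational(15, 2), Mul(Rational(-15, 2), -1))), 2) = Mul(Mul(-43, Add(Rational(15, 2), Rational(15, 2))), 2) = Mul(Mul(-43, 15), 2) = Mul(-645, 2) = -1290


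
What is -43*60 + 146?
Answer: -2434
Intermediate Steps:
-43*60 + 146 = -2580 + 146 = -2434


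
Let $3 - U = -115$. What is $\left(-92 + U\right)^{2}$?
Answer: $676$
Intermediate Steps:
$U = 118$ ($U = 3 - -115 = 3 + 115 = 118$)
$\left(-92 + U\right)^{2} = \left(-92 + 118\right)^{2} = 26^{2} = 676$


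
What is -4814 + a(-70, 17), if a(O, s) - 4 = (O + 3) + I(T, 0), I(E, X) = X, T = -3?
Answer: -4877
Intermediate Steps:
a(O, s) = 7 + O (a(O, s) = 4 + ((O + 3) + 0) = 4 + ((3 + O) + 0) = 4 + (3 + O) = 7 + O)
-4814 + a(-70, 17) = -4814 + (7 - 70) = -4814 - 63 = -4877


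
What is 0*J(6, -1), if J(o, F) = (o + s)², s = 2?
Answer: 0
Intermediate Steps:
J(o, F) = (2 + o)² (J(o, F) = (o + 2)² = (2 + o)²)
0*J(6, -1) = 0*(2 + 6)² = 0*8² = 0*64 = 0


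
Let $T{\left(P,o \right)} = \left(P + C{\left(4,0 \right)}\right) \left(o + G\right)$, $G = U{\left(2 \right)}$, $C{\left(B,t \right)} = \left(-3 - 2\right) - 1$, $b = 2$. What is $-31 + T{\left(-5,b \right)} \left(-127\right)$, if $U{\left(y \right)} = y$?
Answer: $5557$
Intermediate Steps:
$C{\left(B,t \right)} = -6$ ($C{\left(B,t \right)} = -5 - 1 = -6$)
$G = 2$
$T{\left(P,o \right)} = \left(-6 + P\right) \left(2 + o\right)$ ($T{\left(P,o \right)} = \left(P - 6\right) \left(o + 2\right) = \left(-6 + P\right) \left(2 + o\right)$)
$-31 + T{\left(-5,b \right)} \left(-127\right) = -31 + \left(-12 - 12 + 2 \left(-5\right) - 10\right) \left(-127\right) = -31 + \left(-12 - 12 - 10 - 10\right) \left(-127\right) = -31 - -5588 = -31 + 5588 = 5557$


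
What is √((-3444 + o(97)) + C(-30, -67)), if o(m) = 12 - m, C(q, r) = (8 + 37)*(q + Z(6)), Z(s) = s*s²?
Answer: √4841 ≈ 69.577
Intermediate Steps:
Z(s) = s³
C(q, r) = 9720 + 45*q (C(q, r) = (8 + 37)*(q + 6³) = 45*(q + 216) = 45*(216 + q) = 9720 + 45*q)
√((-3444 + o(97)) + C(-30, -67)) = √((-3444 + (12 - 1*97)) + (9720 + 45*(-30))) = √((-3444 + (12 - 97)) + (9720 - 1350)) = √((-3444 - 85) + 8370) = √(-3529 + 8370) = √4841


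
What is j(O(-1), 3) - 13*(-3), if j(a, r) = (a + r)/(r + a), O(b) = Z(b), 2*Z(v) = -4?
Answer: 40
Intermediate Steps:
Z(v) = -2 (Z(v) = (1/2)*(-4) = -2)
O(b) = -2
j(a, r) = 1 (j(a, r) = (a + r)/(a + r) = 1)
j(O(-1), 3) - 13*(-3) = 1 - 13*(-3) = 1 + 39 = 40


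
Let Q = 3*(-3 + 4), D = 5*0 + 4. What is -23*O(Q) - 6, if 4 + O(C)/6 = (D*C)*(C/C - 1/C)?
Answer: -558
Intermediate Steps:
D = 4 (D = 0 + 4 = 4)
Q = 3 (Q = 3*1 = 3)
O(C) = -24 + 24*C*(1 - 1/C) (O(C) = -24 + 6*((4*C)*(C/C - 1/C)) = -24 + 6*((4*C)*(1 - 1/C)) = -24 + 6*(4*C*(1 - 1/C)) = -24 + 24*C*(1 - 1/C))
-23*O(Q) - 6 = -23*(-48 + 24*3) - 6 = -23*(-48 + 72) - 6 = -23*24 - 6 = -552 - 6 = -558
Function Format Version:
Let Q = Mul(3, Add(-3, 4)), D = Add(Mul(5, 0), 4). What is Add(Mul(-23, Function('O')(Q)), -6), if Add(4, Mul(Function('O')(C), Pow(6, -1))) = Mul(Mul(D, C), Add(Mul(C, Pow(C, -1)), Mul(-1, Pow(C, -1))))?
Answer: -558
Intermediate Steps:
D = 4 (D = Add(0, 4) = 4)
Q = 3 (Q = Mul(3, 1) = 3)
Function('O')(C) = Add(-24, Mul(24, C, Add(1, Mul(-1, Pow(C, -1))))) (Function('O')(C) = Add(-24, Mul(6, Mul(Mul(4, C), Add(Mul(C, Pow(C, -1)), Mul(-1, Pow(C, -1)))))) = Add(-24, Mul(6, Mul(Mul(4, C), Add(1, Mul(-1, Pow(C, -1)))))) = Add(-24, Mul(6, Mul(4, C, Add(1, Mul(-1, Pow(C, -1)))))) = Add(-24, Mul(24, C, Add(1, Mul(-1, Pow(C, -1))))))
Add(Mul(-23, Function('O')(Q)), -6) = Add(Mul(-23, Add(-48, Mul(24, 3))), -6) = Add(Mul(-23, Add(-48, 72)), -6) = Add(Mul(-23, 24), -6) = Add(-552, -6) = -558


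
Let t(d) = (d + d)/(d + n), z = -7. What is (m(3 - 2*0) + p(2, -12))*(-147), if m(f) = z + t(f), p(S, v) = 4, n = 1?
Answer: 441/2 ≈ 220.50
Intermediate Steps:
t(d) = 2*d/(1 + d) (t(d) = (d + d)/(d + 1) = (2*d)/(1 + d) = 2*d/(1 + d))
m(f) = -7 + 2*f/(1 + f)
(m(3 - 2*0) + p(2, -12))*(-147) = ((-7 - 5*(3 - 2*0))/(1 + (3 - 2*0)) + 4)*(-147) = ((-7 - 5*(3 + 0))/(1 + (3 + 0)) + 4)*(-147) = ((-7 - 5*3)/(1 + 3) + 4)*(-147) = ((-7 - 15)/4 + 4)*(-147) = ((1/4)*(-22) + 4)*(-147) = (-11/2 + 4)*(-147) = -3/2*(-147) = 441/2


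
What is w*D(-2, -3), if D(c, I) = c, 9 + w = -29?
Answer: 76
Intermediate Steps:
w = -38 (w = -9 - 29 = -38)
w*D(-2, -3) = -38*(-2) = 76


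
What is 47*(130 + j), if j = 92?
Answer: 10434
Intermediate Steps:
47*(130 + j) = 47*(130 + 92) = 47*222 = 10434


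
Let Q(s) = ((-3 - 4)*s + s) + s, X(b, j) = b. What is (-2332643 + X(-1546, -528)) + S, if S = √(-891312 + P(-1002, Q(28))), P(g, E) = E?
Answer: -2334189 + 2*I*√222863 ≈ -2.3342e+6 + 944.17*I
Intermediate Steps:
Q(s) = -5*s (Q(s) = (-7*s + s) + s = -6*s + s = -5*s)
S = 2*I*√222863 (S = √(-891312 - 5*28) = √(-891312 - 140) = √(-891452) = 2*I*√222863 ≈ 944.17*I)
(-2332643 + X(-1546, -528)) + S = (-2332643 - 1546) + 2*I*√222863 = -2334189 + 2*I*√222863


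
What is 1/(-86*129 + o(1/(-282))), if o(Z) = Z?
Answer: -282/3128509 ≈ -9.0139e-5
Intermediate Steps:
1/(-86*129 + o(1/(-282))) = 1/(-86*129 + 1/(-282)) = 1/(-11094 - 1/282) = 1/(-3128509/282) = -282/3128509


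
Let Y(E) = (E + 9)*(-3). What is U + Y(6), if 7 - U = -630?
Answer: 592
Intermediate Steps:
U = 637 (U = 7 - 1*(-630) = 7 + 630 = 637)
Y(E) = -27 - 3*E (Y(E) = (9 + E)*(-3) = -27 - 3*E)
U + Y(6) = 637 + (-27 - 3*6) = 637 + (-27 - 18) = 637 - 45 = 592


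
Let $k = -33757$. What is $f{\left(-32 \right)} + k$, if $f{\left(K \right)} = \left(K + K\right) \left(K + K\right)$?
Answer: $-29661$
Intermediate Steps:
$f{\left(K \right)} = 4 K^{2}$ ($f{\left(K \right)} = 2 K 2 K = 4 K^{2}$)
$f{\left(-32 \right)} + k = 4 \left(-32\right)^{2} - 33757 = 4 \cdot 1024 - 33757 = 4096 - 33757 = -29661$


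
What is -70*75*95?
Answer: -498750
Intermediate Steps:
-70*75*95 = -5250*95 = -498750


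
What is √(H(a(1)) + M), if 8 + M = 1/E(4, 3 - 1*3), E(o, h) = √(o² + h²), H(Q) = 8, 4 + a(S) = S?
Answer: ½ ≈ 0.50000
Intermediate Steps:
a(S) = -4 + S
E(o, h) = √(h² + o²)
M = -31/4 (M = -8 + 1/(√((3 - 1*3)² + 4²)) = -8 + 1/(√((3 - 3)² + 16)) = -8 + 1/(√(0² + 16)) = -8 + 1/(√(0 + 16)) = -8 + 1/(√16) = -8 + 1/4 = -8 + ¼ = -31/4 ≈ -7.7500)
√(H(a(1)) + M) = √(8 - 31/4) = √(¼) = ½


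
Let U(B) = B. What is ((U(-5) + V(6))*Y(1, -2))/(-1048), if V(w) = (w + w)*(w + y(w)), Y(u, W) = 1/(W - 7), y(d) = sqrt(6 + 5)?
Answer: 67/9432 + sqrt(11)/786 ≈ 0.011323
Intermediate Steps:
y(d) = sqrt(11)
Y(u, W) = 1/(-7 + W)
V(w) = 2*w*(w + sqrt(11)) (V(w) = (w + w)*(w + sqrt(11)) = (2*w)*(w + sqrt(11)) = 2*w*(w + sqrt(11)))
((U(-5) + V(6))*Y(1, -2))/(-1048) = ((-5 + 2*6*(6 + sqrt(11)))/(-7 - 2))/(-1048) = ((-5 + (72 + 12*sqrt(11)))/(-9))*(-1/1048) = ((67 + 12*sqrt(11))*(-1/9))*(-1/1048) = (-67/9 - 4*sqrt(11)/3)*(-1/1048) = 67/9432 + sqrt(11)/786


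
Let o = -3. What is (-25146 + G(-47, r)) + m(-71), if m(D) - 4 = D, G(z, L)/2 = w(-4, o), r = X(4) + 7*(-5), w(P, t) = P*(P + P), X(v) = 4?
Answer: -25149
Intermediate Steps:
w(P, t) = 2*P² (w(P, t) = P*(2*P) = 2*P²)
r = -31 (r = 4 + 7*(-5) = 4 - 35 = -31)
G(z, L) = 64 (G(z, L) = 2*(2*(-4)²) = 2*(2*16) = 2*32 = 64)
m(D) = 4 + D
(-25146 + G(-47, r)) + m(-71) = (-25146 + 64) + (4 - 71) = -25082 - 67 = -25149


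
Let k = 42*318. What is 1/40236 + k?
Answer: 537392017/40236 ≈ 13356.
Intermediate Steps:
k = 13356
1/40236 + k = 1/40236 + 13356 = 537392017/40236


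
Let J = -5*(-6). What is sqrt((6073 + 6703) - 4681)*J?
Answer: 30*sqrt(8095) ≈ 2699.2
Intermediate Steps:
J = 30
sqrt((6073 + 6703) - 4681)*J = sqrt((6073 + 6703) - 4681)*30 = sqrt(12776 - 4681)*30 = sqrt(8095)*30 = 30*sqrt(8095)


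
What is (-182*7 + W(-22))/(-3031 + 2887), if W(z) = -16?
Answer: 215/24 ≈ 8.9583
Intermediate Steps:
(-182*7 + W(-22))/(-3031 + 2887) = (-182*7 - 16)/(-3031 + 2887) = (-1274 - 16)/(-144) = -1290*(-1/144) = 215/24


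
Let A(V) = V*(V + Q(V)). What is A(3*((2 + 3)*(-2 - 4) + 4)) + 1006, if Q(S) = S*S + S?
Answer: -461378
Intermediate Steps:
Q(S) = S + S² (Q(S) = S² + S = S + S²)
A(V) = V*(V + V*(1 + V))
A(3*((2 + 3)*(-2 - 4) + 4)) + 1006 = (3*((2 + 3)*(-2 - 4) + 4))²*(2 + 3*((2 + 3)*(-2 - 4) + 4)) + 1006 = (3*(5*(-6) + 4))²*(2 + 3*(5*(-6) + 4)) + 1006 = (3*(-30 + 4))²*(2 + 3*(-30 + 4)) + 1006 = (3*(-26))²*(2 + 3*(-26)) + 1006 = (-78)²*(2 - 78) + 1006 = 6084*(-76) + 1006 = -462384 + 1006 = -461378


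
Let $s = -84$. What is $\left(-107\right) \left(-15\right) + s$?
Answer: $1521$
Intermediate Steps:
$\left(-107\right) \left(-15\right) + s = \left(-107\right) \left(-15\right) - 84 = 1605 - 84 = 1521$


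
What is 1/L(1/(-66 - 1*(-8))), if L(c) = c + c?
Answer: -29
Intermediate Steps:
L(c) = 2*c
1/L(1/(-66 - 1*(-8))) = 1/(2/(-66 - 1*(-8))) = 1/(2/(-66 + 8)) = 1/(2/(-58)) = 1/(2*(-1/58)) = 1/(-1/29) = -29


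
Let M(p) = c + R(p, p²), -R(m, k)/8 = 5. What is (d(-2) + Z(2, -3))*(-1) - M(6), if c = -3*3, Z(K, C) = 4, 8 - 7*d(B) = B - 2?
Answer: 303/7 ≈ 43.286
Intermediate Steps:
d(B) = 10/7 - B/7 (d(B) = 8/7 - (B - 2)/7 = 8/7 - (-2 + B)/7 = 8/7 + (2/7 - B/7) = 10/7 - B/7)
R(m, k) = -40 (R(m, k) = -8*5 = -40)
c = -9
M(p) = -49 (M(p) = -9 - 40 = -49)
(d(-2) + Z(2, -3))*(-1) - M(6) = ((10/7 - ⅐*(-2)) + 4)*(-1) - 1*(-49) = ((10/7 + 2/7) + 4)*(-1) + 49 = (12/7 + 4)*(-1) + 49 = (40/7)*(-1) + 49 = -40/7 + 49 = 303/7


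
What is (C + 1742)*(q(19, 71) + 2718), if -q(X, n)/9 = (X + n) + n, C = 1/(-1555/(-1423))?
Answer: 3439285677/1555 ≈ 2.2118e+6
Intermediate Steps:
C = 1423/1555 (C = 1/(-1555*(-1/1423)) = 1/(1555/1423) = 1423/1555 ≈ 0.91511)
q(X, n) = -18*n - 9*X (q(X, n) = -9*((X + n) + n) = -9*(X + 2*n) = -18*n - 9*X)
(C + 1742)*(q(19, 71) + 2718) = (1423/1555 + 1742)*((-18*71 - 9*19) + 2718) = 2710233*((-1278 - 171) + 2718)/1555 = 2710233*(-1449 + 2718)/1555 = (2710233/1555)*1269 = 3439285677/1555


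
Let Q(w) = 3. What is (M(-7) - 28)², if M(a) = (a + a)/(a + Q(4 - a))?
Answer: 2401/4 ≈ 600.25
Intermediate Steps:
M(a) = 2*a/(3 + a) (M(a) = (a + a)/(a + 3) = (2*a)/(3 + a) = 2*a/(3 + a))
(M(-7) - 28)² = (2*(-7)/(3 - 7) - 28)² = (2*(-7)/(-4) - 28)² = (2*(-7)*(-¼) - 28)² = (7/2 - 28)² = (-49/2)² = 2401/4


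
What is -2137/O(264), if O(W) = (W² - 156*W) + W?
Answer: -2137/28776 ≈ -0.074263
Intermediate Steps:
O(W) = W² - 155*W
-2137/O(264) = -2137*1/(264*(-155 + 264)) = -2137/(264*109) = -2137/28776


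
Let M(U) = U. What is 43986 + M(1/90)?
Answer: 3958741/90 ≈ 43986.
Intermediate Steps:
43986 + M(1/90) = 43986 + 1/90 = 3958741/90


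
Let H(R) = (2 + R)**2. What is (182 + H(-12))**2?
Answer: 79524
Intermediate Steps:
(182 + H(-12))**2 = (182 + (2 - 12)**2)**2 = (182 + (-10)**2)**2 = (182 + 100)**2 = 282**2 = 79524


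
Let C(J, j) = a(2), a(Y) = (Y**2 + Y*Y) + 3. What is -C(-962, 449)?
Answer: -11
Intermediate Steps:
a(Y) = 3 + 2*Y**2 (a(Y) = (Y**2 + Y**2) + 3 = 2*Y**2 + 3 = 3 + 2*Y**2)
C(J, j) = 11 (C(J, j) = 3 + 2*2**2 = 3 + 2*4 = 3 + 8 = 11)
-C(-962, 449) = -1*11 = -11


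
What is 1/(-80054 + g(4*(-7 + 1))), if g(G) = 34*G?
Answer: -1/80870 ≈ -1.2366e-5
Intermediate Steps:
1/(-80054 + g(4*(-7 + 1))) = 1/(-80054 + 34*(4*(-7 + 1))) = 1/(-80054 + 34*(4*(-6))) = 1/(-80054 + 34*(-24)) = 1/(-80054 - 816) = 1/(-80870) = -1/80870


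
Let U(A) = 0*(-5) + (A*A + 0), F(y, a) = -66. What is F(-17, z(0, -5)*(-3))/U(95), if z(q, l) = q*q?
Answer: -66/9025 ≈ -0.0073130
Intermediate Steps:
z(q, l) = q²
U(A) = A² (U(A) = 0 + (A² + 0) = 0 + A² = A²)
F(-17, z(0, -5)*(-3))/U(95) = -66/(95²) = -66/9025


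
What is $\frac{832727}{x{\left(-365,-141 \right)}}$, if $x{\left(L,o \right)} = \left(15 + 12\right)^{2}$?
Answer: $\frac{832727}{729} \approx 1142.3$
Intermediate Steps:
$x{\left(L,o \right)} = 729$ ($x{\left(L,o \right)} = 27^{2} = 729$)
$\frac{832727}{x{\left(-365,-141 \right)}} = \frac{832727}{729}$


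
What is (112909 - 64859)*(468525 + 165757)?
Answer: 30477250100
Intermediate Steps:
(112909 - 64859)*(468525 + 165757) = 48050*634282 = 30477250100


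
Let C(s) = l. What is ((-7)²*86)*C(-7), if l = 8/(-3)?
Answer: -33712/3 ≈ -11237.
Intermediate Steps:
l = -8/3 (l = 8*(-⅓) = -8/3 ≈ -2.6667)
C(s) = -8/3
((-7)²*86)*C(-7) = ((-7)²*86)*(-8/3) = (49*86)*(-8/3) = 4214*(-8/3) = -33712/3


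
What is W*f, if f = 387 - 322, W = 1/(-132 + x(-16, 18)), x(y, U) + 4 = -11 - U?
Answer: -13/33 ≈ -0.39394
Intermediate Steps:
x(y, U) = -15 - U (x(y, U) = -4 + (-11 - U) = -15 - U)
W = -1/165 (W = 1/(-132 + (-15 - 1*18)) = 1/(-132 + (-15 - 18)) = 1/(-132 - 33) = 1/(-165) = -1/165 ≈ -0.0060606)
f = 65
W*f = -1/165*65 = -13/33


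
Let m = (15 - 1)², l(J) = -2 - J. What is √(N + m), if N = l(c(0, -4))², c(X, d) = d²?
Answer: 2*√130 ≈ 22.803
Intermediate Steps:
N = 324 (N = (-2 - 1*(-4)²)² = (-2 - 1*16)² = (-2 - 16)² = (-18)² = 324)
m = 196 (m = 14² = 196)
√(N + m) = √(324 + 196) = √520 = 2*√130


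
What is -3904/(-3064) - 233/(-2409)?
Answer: 1264831/922647 ≈ 1.3709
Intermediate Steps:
-3904/(-3064) - 233/(-2409) = -3904*(-1/3064) - 233*(-1/2409) = 488/383 + 233/2409 = 1264831/922647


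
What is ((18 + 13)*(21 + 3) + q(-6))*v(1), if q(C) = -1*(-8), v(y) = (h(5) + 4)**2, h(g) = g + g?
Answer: 147392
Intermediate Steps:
h(g) = 2*g
v(y) = 196 (v(y) = (2*5 + 4)**2 = (10 + 4)**2 = 14**2 = 196)
q(C) = 8
((18 + 13)*(21 + 3) + q(-6))*v(1) = ((18 + 13)*(21 + 3) + 8)*196 = (31*24 + 8)*196 = (744 + 8)*196 = 752*196 = 147392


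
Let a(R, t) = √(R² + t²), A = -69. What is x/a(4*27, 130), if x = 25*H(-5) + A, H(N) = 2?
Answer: -19*√7141/14282 ≈ -0.11242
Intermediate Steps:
x = -19 (x = 25*2 - 69 = 50 - 69 = -19)
x/a(4*27, 130) = -19/√((4*27)² + 130²) = -19/√(108² + 16900) = -19/√(11664 + 16900) = -19*√7141/14282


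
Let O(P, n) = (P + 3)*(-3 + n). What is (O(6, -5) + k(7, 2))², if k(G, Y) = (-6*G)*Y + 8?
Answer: 21904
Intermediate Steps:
O(P, n) = (-3 + n)*(3 + P) (O(P, n) = (3 + P)*(-3 + n) = (-3 + n)*(3 + P))
k(G, Y) = 8 - 6*G*Y (k(G, Y) = -6*G*Y + 8 = 8 - 6*G*Y)
(O(6, -5) + k(7, 2))² = ((-9 - 3*6 + 3*(-5) + 6*(-5)) + (8 - 6*7*2))² = ((-9 - 18 - 15 - 30) + (8 - 84))² = (-72 - 76)² = (-148)² = 21904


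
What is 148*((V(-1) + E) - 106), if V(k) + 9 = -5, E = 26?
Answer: -13912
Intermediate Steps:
V(k) = -14 (V(k) = -9 - 5 = -14)
148*((V(-1) + E) - 106) = 148*((-14 + 26) - 106) = 148*(12 - 106) = 148*(-94) = -13912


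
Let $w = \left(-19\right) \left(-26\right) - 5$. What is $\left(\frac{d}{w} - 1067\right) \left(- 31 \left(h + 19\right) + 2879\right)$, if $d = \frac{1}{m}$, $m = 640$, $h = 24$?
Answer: $- \frac{258126590587}{156480} \approx -1.6496 \cdot 10^{6}$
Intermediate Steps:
$d = \frac{1}{640} \approx 0.0015625$
$w = 489$ ($w = 494 - 5 = 489$)
$\left(\frac{d}{w} - 1067\right) \left(- 31 \left(h + 19\right) + 2879\right) = \left(\frac{1}{640 \cdot 489} - 1067\right) \left(- 31 \left(24 + 19\right) + 2879\right) = \left(\frac{1}{640} \cdot \frac{1}{489} - 1067\right) \left(\left(-31\right) 43 + 2879\right) = \left(\frac{1}{312960} - 1067\right) \left(-1333 + 2879\right) = \left(- \frac{333928319}{312960}\right) 1546 = - \frac{258126590587}{156480}$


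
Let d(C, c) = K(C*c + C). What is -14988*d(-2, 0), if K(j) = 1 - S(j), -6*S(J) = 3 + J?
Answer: -17486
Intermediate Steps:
S(J) = -½ - J/6 (S(J) = -(3 + J)/6 = -½ - J/6)
K(j) = 3/2 + j/6 (K(j) = 1 - (-½ - j/6) = 1 + (½ + j/6) = 3/2 + j/6)
d(C, c) = 3/2 + C/6 + C*c/6 (d(C, c) = 3/2 + (C*c + C)/6 = 3/2 + (C + C*c)/6 = 3/2 + (C/6 + C*c/6) = 3/2 + C/6 + C*c/6)
-14988*d(-2, 0) = -14988*(3/2 + (⅙)*(-2)*(1 + 0)) = -14988*(3/2 + (⅙)*(-2)*1) = -14988*(3/2 - ⅓) = -14988*7/6 = -17486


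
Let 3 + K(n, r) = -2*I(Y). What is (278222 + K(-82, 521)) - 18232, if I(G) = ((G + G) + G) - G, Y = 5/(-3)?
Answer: 779981/3 ≈ 2.5999e+5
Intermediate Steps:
Y = -5/3 (Y = 5*(-⅓) = -5/3 ≈ -1.6667)
I(G) = 2*G (I(G) = (2*G + G) - G = 3*G - G = 2*G)
K(n, r) = 11/3 (K(n, r) = -3 - 4*(-5)/3 = -3 - 2*(-10/3) = -3 + 20/3 = 11/3)
(278222 + K(-82, 521)) - 18232 = (278222 + 11/3) - 18232 = 834677/3 - 18232 = 779981/3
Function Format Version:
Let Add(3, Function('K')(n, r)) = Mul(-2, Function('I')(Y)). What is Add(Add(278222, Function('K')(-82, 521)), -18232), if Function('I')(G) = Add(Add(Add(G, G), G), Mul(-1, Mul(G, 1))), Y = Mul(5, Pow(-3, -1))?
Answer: Rational(779981, 3) ≈ 2.5999e+5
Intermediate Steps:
Y = Rational(-5, 3) (Y = Mul(5, Rational(-1, 3)) = Rational(-5, 3) ≈ -1.6667)
Function('I')(G) = Mul(2, G) (Function('I')(G) = Add(Add(Mul(2, G), G), Mul(-1, G)) = Add(Mul(3, G), Mul(-1, G)) = Mul(2, G))
Function('K')(n, r) = Rational(11, 3) (Function('K')(n, r) = Add(-3, Mul(-2, Mul(2, Rational(-5, 3)))) = Add(-3, Mul(-2, Rational(-10, 3))) = Add(-3, Rational(20, 3)) = Rational(11, 3))
Add(Add(278222, Function('K')(-82, 521)), -18232) = Add(Add(278222, Rational(11, 3)), -18232) = Add(Rational(834677, 3), -18232) = Rational(779981, 3)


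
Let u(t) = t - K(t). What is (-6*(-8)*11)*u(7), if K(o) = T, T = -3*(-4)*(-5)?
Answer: 35376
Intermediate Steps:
T = -60 (T = 12*(-5) = -60)
K(o) = -60
u(t) = 60 + t (u(t) = t - 1*(-60) = t + 60 = 60 + t)
(-6*(-8)*11)*u(7) = (-6*(-8)*11)*(60 + 7) = (48*11)*67 = 528*67 = 35376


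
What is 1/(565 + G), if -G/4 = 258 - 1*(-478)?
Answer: -1/2379 ≈ -0.00042034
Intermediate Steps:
G = -2944 (G = -4*(258 - 1*(-478)) = -4*(258 + 478) = -4*736 = -2944)
1/(565 + G) = 1/(565 - 2944) = 1/(-2379) = -1/2379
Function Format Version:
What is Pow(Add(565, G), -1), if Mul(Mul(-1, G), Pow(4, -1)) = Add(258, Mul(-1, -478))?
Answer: Rational(-1, 2379) ≈ -0.00042034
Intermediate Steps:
G = -2944 (G = Mul(-4, Add(258, Mul(-1, -478))) = Mul(-4, Add(258, 478)) = Mul(-4, 736) = -2944)
Pow(Add(565, G), -1) = Pow(Add(565, -2944), -1) = Pow(-2379, -1) = Rational(-1, 2379)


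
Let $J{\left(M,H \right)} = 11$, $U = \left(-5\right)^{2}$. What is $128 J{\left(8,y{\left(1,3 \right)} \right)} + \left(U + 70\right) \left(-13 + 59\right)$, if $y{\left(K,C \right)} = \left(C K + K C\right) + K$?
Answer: $5778$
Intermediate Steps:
$U = 25$
$y{\left(K,C \right)} = K + 2 C K$ ($y{\left(K,C \right)} = \left(C K + C K\right) + K = 2 C K + K = K + 2 C K$)
$128 J{\left(8,y{\left(1,3 \right)} \right)} + \left(U + 70\right) \left(-13 + 59\right) = 128 \cdot 11 + \left(25 + 70\right) \left(-13 + 59\right) = 1408 + 95 \cdot 46 = 1408 + 4370 = 5778$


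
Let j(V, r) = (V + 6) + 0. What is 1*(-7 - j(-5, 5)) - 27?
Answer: -35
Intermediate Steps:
j(V, r) = 6 + V (j(V, r) = (6 + V) + 0 = 6 + V)
1*(-7 - j(-5, 5)) - 27 = 1*(-7 - (6 - 5)) - 27 = 1*(-7 - 1*1) - 27 = 1*(-7 - 1) - 27 = 1*(-8) - 27 = -8 - 27 = -35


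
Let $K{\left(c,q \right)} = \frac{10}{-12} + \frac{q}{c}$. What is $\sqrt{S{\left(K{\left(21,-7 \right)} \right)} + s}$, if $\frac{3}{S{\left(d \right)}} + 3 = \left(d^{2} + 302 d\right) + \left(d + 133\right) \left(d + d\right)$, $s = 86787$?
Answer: $\frac{27 \sqrt{7503410887}}{7939} \approx 294.6$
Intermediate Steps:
$K{\left(c,q \right)} = - \frac{5}{6} + \frac{q}{c}$ ($K{\left(c,q \right)} = 10 \left(- \frac{1}{12}\right) + \frac{q}{c} = - \frac{5}{6} + \frac{q}{c}$)
$S{\left(d \right)} = \frac{3}{-3 + d^{2} + 302 d + 2 d \left(133 + d\right)}$ ($S{\left(d \right)} = \frac{3}{-3 + \left(\left(d^{2} + 302 d\right) + \left(d + 133\right) \left(d + d\right)\right)} = \frac{3}{-3 + \left(\left(d^{2} + 302 d\right) + \left(133 + d\right) 2 d\right)} = \frac{3}{-3 + \left(\left(d^{2} + 302 d\right) + 2 d \left(133 + d\right)\right)} = \frac{3}{-3 + \left(d^{2} + 302 d + 2 d \left(133 + d\right)\right)} = \frac{3}{-3 + d^{2} + 302 d + 2 d \left(133 + d\right)}$)
$\sqrt{S{\left(K{\left(21,-7 \right)} \right)} + s} = \sqrt{\frac{3}{-3 + 3 \left(- \frac{5}{6} - \frac{7}{21}\right)^{2} + 568 \left(- \frac{5}{6} - \frac{7}{21}\right)} + 86787} = \sqrt{\frac{3}{-3 + 3 \left(- \frac{5}{6} - \frac{1}{3}\right)^{2} + 568 \left(- \frac{5}{6} - \frac{1}{3}\right)} + 86787} = \sqrt{\frac{3}{-3 + 3 \left(- \frac{7}{6}\right)^{2} + 568 \left(- \frac{7}{6}\right)} + 86787} = \sqrt{\frac{3}{-3 + 3 \cdot \frac{49}{36} - \frac{1988}{3}} + 86787} = \sqrt{\frac{3}{-3 + \frac{49}{12} - \frac{1988}{3}} + 86787} = \sqrt{\frac{3}{- \frac{7939}{12}} + 86787} = \sqrt{3 \left(- \frac{12}{7939}\right) + 86787} = \sqrt{- \frac{36}{7939} + 86787} = \sqrt{\frac{689001957}{7939}} = \frac{27 \sqrt{7503410887}}{7939}$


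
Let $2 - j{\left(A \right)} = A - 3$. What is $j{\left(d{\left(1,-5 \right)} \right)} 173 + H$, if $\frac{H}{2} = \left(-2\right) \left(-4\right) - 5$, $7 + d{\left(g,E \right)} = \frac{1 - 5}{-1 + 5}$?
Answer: $2255$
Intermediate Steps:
$d{\left(g,E \right)} = -8$ ($d{\left(g,E \right)} = -7 + \frac{1 - 5}{-1 + 5} = -7 - \frac{4}{4} = -7 - 1 = -8$)
$H = 6$ ($H = 2 \left(\left(-2\right) \left(-4\right) - 5\right) = 2 \left(8 - 5\right) = 2 \cdot 3 = 6$)
$j{\left(A \right)} = 5 - A$ ($j{\left(A \right)} = 2 - \left(A - 3\right) = 2 - \left(-3 + A\right) = 5 - A$)
$j{\left(d{\left(1,-5 \right)} \right)} 173 + H = \left(5 - -8\right) 173 + 6 = \left(5 + 8\right) 173 + 6 = 13 \cdot 173 + 6 = 2249 + 6 = 2255$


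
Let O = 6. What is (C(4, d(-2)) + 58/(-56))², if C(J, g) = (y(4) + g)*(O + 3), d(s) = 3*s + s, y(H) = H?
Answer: 1075369/784 ≈ 1371.6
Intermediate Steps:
d(s) = 4*s
C(J, g) = 36 + 9*g (C(J, g) = (4 + g)*(6 + 3) = (4 + g)*9 = 36 + 9*g)
(C(4, d(-2)) + 58/(-56))² = ((36 + 9*(4*(-2))) + 58/(-56))² = ((36 + 9*(-8)) + 58*(-1/56))² = ((36 - 72) - 29/28)² = (-36 - 29/28)² = (-1037/28)² = 1075369/784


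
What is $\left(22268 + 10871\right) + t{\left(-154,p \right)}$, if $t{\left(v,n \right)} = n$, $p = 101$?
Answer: $33240$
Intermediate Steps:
$\left(22268 + 10871\right) + t{\left(-154,p \right)} = \left(22268 + 10871\right) + 101 = 33139 + 101 = 33240$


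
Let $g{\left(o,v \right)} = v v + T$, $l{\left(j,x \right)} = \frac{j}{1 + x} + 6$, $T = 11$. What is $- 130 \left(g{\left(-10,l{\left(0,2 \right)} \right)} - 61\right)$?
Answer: $1820$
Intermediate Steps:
$l{\left(j,x \right)} = 6 + \frac{j}{1 + x}$ ($l{\left(j,x \right)} = \frac{j}{1 + x} + 6 = 6 + \frac{j}{1 + x}$)
$g{\left(o,v \right)} = 11 + v^{2}$ ($g{\left(o,v \right)} = v v + 11 = v^{2} + 11 = 11 + v^{2}$)
$- 130 \left(g{\left(-10,l{\left(0,2 \right)} \right)} - 61\right) = - 130 \left(\left(11 + \left(\frac{6 + 0 + 6 \cdot 2}{1 + 2}\right)^{2}\right) - 61\right) = - 130 \left(\left(11 + \left(\frac{6 + 0 + 12}{3}\right)^{2}\right) - 61\right) = - 130 \left(\left(11 + \left(\frac{1}{3} \cdot 18\right)^{2}\right) - 61\right) = - 130 \left(\left(11 + 6^{2}\right) - 61\right) = - 130 \left(\left(11 + 36\right) - 61\right) = - 130 \left(47 - 61\right) = \left(-130\right) \left(-14\right) = 1820$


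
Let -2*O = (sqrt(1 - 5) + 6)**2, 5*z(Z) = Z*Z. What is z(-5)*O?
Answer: -80 - 60*I ≈ -80.0 - 60.0*I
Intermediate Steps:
z(Z) = Z**2/5 (z(Z) = (Z*Z)/5 = Z**2/5)
O = -(6 + 2*I)**2/2 (O = -(sqrt(1 - 5) + 6)**2/2 = -(sqrt(-4) + 6)**2/2 = -(2*I + 6)**2/2 = -(6 + 2*I)**2/2 ≈ -16.0 - 12.0*I)
z(-5)*O = ((1/5)*(-5)**2)*(-16 - 12*I) = ((1/5)*25)*(-16 - 12*I) = 5*(-16 - 12*I) = -80 - 60*I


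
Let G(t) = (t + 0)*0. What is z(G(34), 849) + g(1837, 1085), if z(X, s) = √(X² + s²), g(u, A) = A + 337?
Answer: 2271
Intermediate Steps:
g(u, A) = 337 + A
G(t) = 0 (G(t) = t*0 = 0)
z(G(34), 849) + g(1837, 1085) = √(0² + 849²) + (337 + 1085) = √(0 + 720801) + 1422 = √720801 + 1422 = 849 + 1422 = 2271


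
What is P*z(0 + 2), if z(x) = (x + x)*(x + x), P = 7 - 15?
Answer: -128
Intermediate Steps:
P = -8
z(x) = 4*x**2 (z(x) = (2*x)*(2*x) = 4*x**2)
P*z(0 + 2) = -32*(0 + 2)**2 = -32*2**2 = -32*4 = -8*16 = -128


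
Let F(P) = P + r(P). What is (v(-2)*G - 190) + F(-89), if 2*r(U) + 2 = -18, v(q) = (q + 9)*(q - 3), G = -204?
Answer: 6851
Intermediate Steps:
v(q) = (-3 + q)*(9 + q) (v(q) = (9 + q)*(-3 + q) = (-3 + q)*(9 + q))
r(U) = -10 (r(U) = -1 + (½)*(-18) = -1 - 9 = -10)
F(P) = -10 + P (F(P) = P - 10 = -10 + P)
(v(-2)*G - 190) + F(-89) = ((-27 + (-2)² + 6*(-2))*(-204) - 190) + (-10 - 89) = ((-27 + 4 - 12)*(-204) - 190) - 99 = (-35*(-204) - 190) - 99 = (7140 - 190) - 99 = 6950 - 99 = 6851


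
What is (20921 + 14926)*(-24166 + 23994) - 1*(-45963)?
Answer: -6119721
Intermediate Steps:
(20921 + 14926)*(-24166 + 23994) - 1*(-45963) = 35847*(-172) + 45963 = -6165684 + 45963 = -6119721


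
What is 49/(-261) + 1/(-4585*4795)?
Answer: -1077268936/5738104575 ≈ -0.18774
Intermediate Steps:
49/(-261) + 1/(-4585*4795) = 49*(-1/261) - 1/4585*1/4795 = -49/261 - 1/21985075 = -1077268936/5738104575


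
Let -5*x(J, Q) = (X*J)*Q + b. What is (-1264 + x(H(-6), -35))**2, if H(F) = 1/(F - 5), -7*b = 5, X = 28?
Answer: 9739518721/5929 ≈ 1.6427e+6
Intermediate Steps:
b = -5/7 (b = -1/7*5 = -5/7 ≈ -0.71429)
H(F) = 1/(-5 + F)
x(J, Q) = 1/7 - 28*J*Q/5 (x(J, Q) = -((28*J)*Q - 5/7)/5 = -(28*J*Q - 5/7)/5 = -(-5/7 + 28*J*Q)/5 = 1/7 - 28*J*Q/5)
(-1264 + x(H(-6), -35))**2 = (-1264 + (1/7 - 28/5*(-35)/(-5 - 6)))**2 = (-1264 + (1/7 - 28/5*(-35)/(-11)))**2 = (-1264 + (1/7 - 28/5*(-1/11)*(-35)))**2 = (-1264 + (1/7 - 196/11))**2 = (-1264 - 1361/77)**2 = (-98689/77)**2 = 9739518721/5929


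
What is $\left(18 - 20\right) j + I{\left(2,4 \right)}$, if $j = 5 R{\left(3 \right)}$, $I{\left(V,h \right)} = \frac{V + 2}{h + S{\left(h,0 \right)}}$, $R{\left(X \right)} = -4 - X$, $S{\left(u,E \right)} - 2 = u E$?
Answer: $\frac{212}{3} \approx 70.667$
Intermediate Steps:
$S{\left(u,E \right)} = 2 + E u$ ($S{\left(u,E \right)} = 2 + u E = 2 + E u$)
$I{\left(V,h \right)} = \frac{2 + V}{2 + h}$ ($I{\left(V,h \right)} = \frac{V + 2}{h + \left(2 + 0 h\right)} = \frac{2 + V}{h + \left(2 + 0\right)} = \frac{2 + V}{h + 2} = \frac{2 + V}{2 + h}$)
$j = -35$ ($j = 5 \left(-4 - 3\right) = 5 \left(-7\right) = -35$)
$\left(18 - 20\right) j + I{\left(2,4 \right)} = \left(18 - 20\right) \left(-35\right) + \frac{2 + 2}{2 + 4} = \left(-2\right) \left(-35\right) + \frac{1}{6} \cdot 4 = 70 + \frac{1}{6} \cdot 4 = 70 + \frac{2}{3} = \frac{212}{3}$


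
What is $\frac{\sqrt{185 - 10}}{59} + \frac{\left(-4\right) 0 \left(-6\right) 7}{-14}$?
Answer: $\frac{5 \sqrt{7}}{59} \approx 0.22422$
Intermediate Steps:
$\frac{\sqrt{185 - 10}}{59} + \frac{\left(-4\right) 0 \left(-6\right) 7}{-14} = \sqrt{175} \cdot \frac{1}{59} + 0 \left(-6\right) 7 \left(- \frac{1}{14}\right) = 5 \sqrt{7} \cdot \frac{1}{59} + 0 \cdot 7 \left(- \frac{1}{14}\right) = \frac{5 \sqrt{7}}{59} + 0 \left(- \frac{1}{14}\right) = \frac{5 \sqrt{7}}{59} + 0 = \frac{5 \sqrt{7}}{59}$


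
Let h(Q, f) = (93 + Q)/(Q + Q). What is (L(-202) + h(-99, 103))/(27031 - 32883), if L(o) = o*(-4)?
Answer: -26665/193116 ≈ -0.13808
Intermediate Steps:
L(o) = -4*o
h(Q, f) = (93 + Q)/(2*Q) (h(Q, f) = (93 + Q)/((2*Q)) = (93 + Q)*(1/(2*Q)) = (93 + Q)/(2*Q))
(L(-202) + h(-99, 103))/(27031 - 32883) = (-4*(-202) + (½)*(93 - 99)/(-99))/(27031 - 32883) = (808 + (½)*(-1/99)*(-6))/(-5852) = (808 + 1/33)*(-1/5852) = (26665/33)*(-1/5852) = -26665/193116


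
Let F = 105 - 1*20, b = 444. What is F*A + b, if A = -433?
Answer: -36361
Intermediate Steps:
F = 85 (F = 105 - 20 = 85)
F*A + b = 85*(-433) + 444 = -36805 + 444 = -36361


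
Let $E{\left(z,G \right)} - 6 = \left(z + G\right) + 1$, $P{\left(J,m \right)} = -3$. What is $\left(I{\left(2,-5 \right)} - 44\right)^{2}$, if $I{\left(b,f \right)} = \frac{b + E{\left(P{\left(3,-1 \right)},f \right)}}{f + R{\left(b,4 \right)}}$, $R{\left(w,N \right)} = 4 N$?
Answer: $\frac{233289}{121} \approx 1928.0$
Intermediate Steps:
$E{\left(z,G \right)} = 7 + G + z$ ($E{\left(z,G \right)} = 6 + \left(\left(z + G\right) + 1\right) = 6 + \left(\left(G + z\right) + 1\right) = 6 + \left(1 + G + z\right) = 7 + G + z$)
$I{\left(b,f \right)} = \frac{4 + b + f}{16 + f}$ ($I{\left(b,f \right)} = \frac{b + \left(7 + f - 3\right)}{f + 4 \cdot 4} = \frac{b + \left(4 + f\right)}{f + 16} = \frac{4 + b + f}{16 + f}$)
$\left(I{\left(2,-5 \right)} - 44\right)^{2} = \left(\frac{4 + 2 - 5}{16 - 5} - 44\right)^{2} = \left(\frac{1}{11} \cdot 1 - 44\right)^{2} = \left(\frac{1}{11} - 44\right)^{2} = \left(- \frac{483}{11}\right)^{2} = \frac{233289}{121}$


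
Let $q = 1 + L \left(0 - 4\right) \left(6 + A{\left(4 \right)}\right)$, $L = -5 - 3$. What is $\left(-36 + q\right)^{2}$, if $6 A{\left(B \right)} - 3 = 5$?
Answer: $\frac{358801}{9} \approx 39867.0$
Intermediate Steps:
$A{\left(B \right)} = \frac{4}{3}$ ($A{\left(B \right)} = \frac{1}{2} + \frac{1}{6} \cdot 5 = \frac{1}{2} + \frac{5}{6} = \frac{4}{3}$)
$L = -8$
$q = \frac{707}{3}$ ($q = 1 - 8 \left(0 - 4\right) \left(6 + \frac{4}{3}\right) = 1 - 8 \left(\left(-4\right) \frac{22}{3}\right) = 1 - - \frac{704}{3} = 1 + \frac{704}{3} = \frac{707}{3} \approx 235.67$)
$\left(-36 + q\right)^{2} = \left(-36 + \frac{707}{3}\right)^{2} = \left(\frac{599}{3}\right)^{2} = \frac{358801}{9}$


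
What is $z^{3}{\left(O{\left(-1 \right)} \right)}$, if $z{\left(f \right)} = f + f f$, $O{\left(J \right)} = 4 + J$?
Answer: $1728$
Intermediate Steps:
$z{\left(f \right)} = f + f^{2}$
$z^{3}{\left(O{\left(-1 \right)} \right)} = \left(\left(4 - 1\right) \left(1 + \left(4 - 1\right)\right)\right)^{3} = \left(3 \left(1 + 3\right)\right)^{3} = \left(3 \cdot 4\right)^{3} = 12^{3} = 1728$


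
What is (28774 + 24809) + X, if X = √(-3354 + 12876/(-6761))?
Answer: 53583 + 3*I*√17044683830/6761 ≈ 53583.0 + 57.93*I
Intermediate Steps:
X = 3*I*√17044683830/6761 (X = √(-3354 + 12876*(-1/6761)) = √(-3354 - 12876/6761) = √(-22689270/6761) = 3*I*√17044683830/6761 ≈ 57.93*I)
(28774 + 24809) + X = (28774 + 24809) + 3*I*√17044683830/6761 = 53583 + 3*I*√17044683830/6761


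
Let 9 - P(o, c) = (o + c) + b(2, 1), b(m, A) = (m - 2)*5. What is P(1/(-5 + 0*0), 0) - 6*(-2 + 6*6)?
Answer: -974/5 ≈ -194.80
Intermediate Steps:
b(m, A) = -10 + 5*m (b(m, A) = (-2 + m)*5 = -10 + 5*m)
P(o, c) = 9 - c - o (P(o, c) = 9 - ((o + c) + (-10 + 5*2)) = 9 - ((c + o) + (-10 + 10)) = 9 - ((c + o) + 0) = 9 - (c + o) = 9 + (-c - o) = 9 - c - o)
P(1/(-5 + 0*0), 0) - 6*(-2 + 6*6) = (9 - 1*0 - 1/(-5 + 0*0)) - 6*(-2 + 6*6) = (9 + 0 - 1/(-5 + 0)) - 6*(-2 + 36) = (9 + 0 - 1/(-5)) - 6*34 = (9 + 0 - 1*(-⅕)) - 204 = (9 + 0 + ⅕) - 204 = 46/5 - 204 = -974/5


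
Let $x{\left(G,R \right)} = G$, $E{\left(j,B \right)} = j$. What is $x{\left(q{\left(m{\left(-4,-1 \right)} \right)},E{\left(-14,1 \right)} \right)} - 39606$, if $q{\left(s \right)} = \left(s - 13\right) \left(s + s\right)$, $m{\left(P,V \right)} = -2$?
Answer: $-39546$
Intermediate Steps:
$q{\left(s \right)} = 2 s \left(-13 + s\right)$ ($q{\left(s \right)} = \left(-13 + s\right) 2 s = 2 s \left(-13 + s\right)$)
$x{\left(q{\left(m{\left(-4,-1 \right)} \right)},E{\left(-14,1 \right)} \right)} - 39606 = 2 \left(-2\right) \left(-13 - 2\right) - 39606 = 2 \left(-2\right) \left(-15\right) - 39606 = 60 - 39606 = -39546$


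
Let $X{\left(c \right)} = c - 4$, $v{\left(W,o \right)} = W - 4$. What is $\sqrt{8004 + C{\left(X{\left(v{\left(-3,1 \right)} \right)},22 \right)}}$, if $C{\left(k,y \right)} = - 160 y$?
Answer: $2 \sqrt{1121} \approx 66.963$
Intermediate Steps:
$v{\left(W,o \right)} = -4 + W$ ($v{\left(W,o \right)} = W - 4 = -4 + W$)
$X{\left(c \right)} = -4 + c$
$\sqrt{8004 + C{\left(X{\left(v{\left(-3,1 \right)} \right)},22 \right)}} = \sqrt{8004 - 3520} = \sqrt{4484} = 2 \sqrt{1121}$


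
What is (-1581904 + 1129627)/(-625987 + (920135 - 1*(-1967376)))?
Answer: -452277/2261524 ≈ -0.19999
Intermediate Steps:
(-1581904 + 1129627)/(-625987 + (920135 - 1*(-1967376))) = -452277/(-625987 + (920135 + 1967376)) = -452277/(-625987 + 2887511) = -452277/2261524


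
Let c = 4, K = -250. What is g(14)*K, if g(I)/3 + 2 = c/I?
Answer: 9000/7 ≈ 1285.7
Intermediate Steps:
g(I) = -6 + 12/I (g(I) = -6 + 3*(4/I) = -6 + 12/I)
g(14)*K = (-6 + 12/14)*(-250) = (-6 + 12*(1/14))*(-250) = (-6 + 6/7)*(-250) = -36/7*(-250) = 9000/7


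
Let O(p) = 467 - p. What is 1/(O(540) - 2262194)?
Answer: -1/2262267 ≈ -4.4203e-7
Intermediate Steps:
1/(O(540) - 2262194) = 1/((467 - 1*540) - 2262194) = 1/((467 - 540) - 2262194) = 1/(-73 - 2262194) = 1/(-2262267) = -1/2262267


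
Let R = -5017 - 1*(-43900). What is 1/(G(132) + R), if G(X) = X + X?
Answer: 1/39147 ≈ 2.5545e-5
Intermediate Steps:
G(X) = 2*X
R = 38883 (R = -5017 + 43900 = 38883)
1/(G(132) + R) = 1/(2*132 + 38883) = 1/(264 + 38883) = 1/39147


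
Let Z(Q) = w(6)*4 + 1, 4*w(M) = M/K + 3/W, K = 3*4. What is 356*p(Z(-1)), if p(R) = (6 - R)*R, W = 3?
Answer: 3115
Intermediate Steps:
K = 12
w(M) = ¼ + M/48 (w(M) = (M/12 + 3/3)/4 = (M*(1/12) + 3*(⅓))/4 = (M/12 + 1)/4 = (1 + M/12)/4 = ¼ + M/48)
Z(Q) = 5/2 (Z(Q) = (¼ + (1/48)*6)*4 + 1 = (¼ + ⅛)*4 + 1 = (3/8)*4 + 1 = 3/2 + 1 = 5/2)
p(R) = R*(6 - R)
356*p(Z(-1)) = 356*(5*(6 - 1*5/2)/2) = 356*(5*(6 - 5/2)/2) = 356*((5/2)*(7/2)) = 356*(35/4) = 3115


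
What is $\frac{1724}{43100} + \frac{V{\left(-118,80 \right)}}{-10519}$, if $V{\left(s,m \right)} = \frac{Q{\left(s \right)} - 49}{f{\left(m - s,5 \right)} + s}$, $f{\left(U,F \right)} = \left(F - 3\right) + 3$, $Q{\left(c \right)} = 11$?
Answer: $\frac{1187697}{29716175} \approx 0.039968$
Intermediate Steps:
$f{\left(U,F \right)} = F$ ($f{\left(U,F \right)} = \left(-3 + F\right) + 3 = F$)
$V{\left(s,m \right)} = - \frac{38}{5 + s}$ ($V{\left(s,m \right)} = \frac{11 - 49}{5 + s} = - \frac{38}{5 + s}$)
$\frac{1724}{43100} + \frac{V{\left(-118,80 \right)}}{-10519} = \frac{1724}{43100} + \frac{\left(-38\right) \frac{1}{5 - 118}}{-10519} = 1724 \cdot \frac{1}{43100} + - \frac{38}{-113} \left(- \frac{1}{10519}\right) = \frac{1}{25} + \left(-38\right) \left(- \frac{1}{113}\right) \left(- \frac{1}{10519}\right) = \frac{1}{25} + \frac{38}{113} \left(- \frac{1}{10519}\right) = \frac{1}{25} - \frac{38}{1188647} = \frac{1187697}{29716175}$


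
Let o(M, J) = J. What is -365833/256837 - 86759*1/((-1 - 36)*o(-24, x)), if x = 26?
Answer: 21930989937/247077194 ≈ 88.762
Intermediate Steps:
-365833/256837 - 86759*1/((-1 - 36)*o(-24, x)) = -365833/256837 - 86759*1/(26*(-1 - 36)) = -365833*1/256837 - 86759/((-37*26)) = -365833/256837 - 86759/(-962) = -365833/256837 - 86759*(-1/962) = -365833/256837 + 86759/962 = 21930989937/247077194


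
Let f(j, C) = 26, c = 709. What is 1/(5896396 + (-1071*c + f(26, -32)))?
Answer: 1/5137083 ≈ 1.9466e-7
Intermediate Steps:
1/(5896396 + (-1071*c + f(26, -32))) = 1/(5896396 + (-1071*709 + 26)) = 1/(5896396 + (-759339 + 26)) = 1/(5896396 - 759313) = 1/5137083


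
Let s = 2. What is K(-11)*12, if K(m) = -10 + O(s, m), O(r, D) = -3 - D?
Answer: -24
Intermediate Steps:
K(m) = -13 - m (K(m) = -10 + (-3 - m) = -13 - m)
K(-11)*12 = (-13 - 1*(-11))*12 = (-13 + 11)*12 = -2*12 = -24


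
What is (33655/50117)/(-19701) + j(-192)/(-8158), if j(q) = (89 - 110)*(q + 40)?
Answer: -1575955885877/4027421114343 ≈ -0.39131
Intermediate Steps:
j(q) = -840 - 21*q (j(q) = -21*(40 + q) = -840 - 21*q)
(33655/50117)/(-19701) + j(-192)/(-8158) = (33655/50117)/(-19701) + (-840 - 21*(-192))/(-8158) = (33655*(1/50117))*(-1/19701) + (-840 + 4032)*(-1/8158) = (33655/50117)*(-1/19701) + 3192*(-1/8158) = -33655/987355017 - 1596/4079 = -1575955885877/4027421114343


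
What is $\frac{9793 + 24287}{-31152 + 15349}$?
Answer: $- \frac{34080}{15803} \approx -2.1566$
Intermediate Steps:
$\frac{9793 + 24287}{-31152 + 15349} = \frac{34080}{-15803} = 34080 \left(- \frac{1}{15803}\right) = - \frac{34080}{15803}$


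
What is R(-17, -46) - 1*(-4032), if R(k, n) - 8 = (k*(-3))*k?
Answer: 3173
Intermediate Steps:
R(k, n) = 8 - 3*k**2 (R(k, n) = 8 + (k*(-3))*k = 8 + (-3*k)*k = 8 - 3*k**2)
R(-17, -46) - 1*(-4032) = (8 - 3*(-17)**2) - 1*(-4032) = (8 - 3*289) + 4032 = (8 - 867) + 4032 = -859 + 4032 = 3173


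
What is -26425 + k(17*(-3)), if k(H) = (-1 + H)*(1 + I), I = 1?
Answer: -26529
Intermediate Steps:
k(H) = -2 + 2*H (k(H) = (-1 + H)*(1 + 1) = (-1 + H)*2 = -2 + 2*H)
-26425 + k(17*(-3)) = -26425 + (-2 + 2*(17*(-3))) = -26425 + (-2 + 2*(-51)) = -26425 + (-2 - 102) = -26425 - 104 = -26529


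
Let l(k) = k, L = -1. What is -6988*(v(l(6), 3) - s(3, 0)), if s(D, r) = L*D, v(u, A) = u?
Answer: -62892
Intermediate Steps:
s(D, r) = -D
-6988*(v(l(6), 3) - s(3, 0)) = -6988*(6 - (-1)*3) = -6988*(6 - 1*(-3)) = -6988*(6 + 3) = -6988*9 = -62892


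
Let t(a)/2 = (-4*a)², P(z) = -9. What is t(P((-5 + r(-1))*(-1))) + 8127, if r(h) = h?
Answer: 10719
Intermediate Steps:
t(a) = 32*a² (t(a) = 2*(-4*a)² = 2*(16*a²) = 32*a²)
t(P((-5 + r(-1))*(-1))) + 8127 = 32*(-9)² + 8127 = 32*81 + 8127 = 2592 + 8127 = 10719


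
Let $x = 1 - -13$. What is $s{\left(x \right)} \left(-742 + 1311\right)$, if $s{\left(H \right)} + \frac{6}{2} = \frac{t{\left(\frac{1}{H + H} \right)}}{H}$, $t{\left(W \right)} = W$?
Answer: $- \frac{668575}{392} \approx -1705.5$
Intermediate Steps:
$x = 14$ ($x = 1 + 13 = 14$)
$s{\left(H \right)} = -3 + \frac{1}{2 H^{2}}$ ($s{\left(H \right)} = -3 + \frac{1}{\left(H + H\right) H} = -3 + \frac{1}{2 H H} = -3 + \frac{\frac{1}{2} \frac{1}{H}}{H} = -3 + \frac{1}{2 H^{2}}$)
$s{\left(x \right)} \left(-742 + 1311\right) = \left(-3 + \frac{1}{2 \cdot 196}\right) \left(-742 + 1311\right) = \left(-3 + \frac{1}{2} \cdot \frac{1}{196}\right) 569 = \left(-3 + \frac{1}{392}\right) 569 = \left(- \frac{1175}{392}\right) 569 = - \frac{668575}{392}$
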